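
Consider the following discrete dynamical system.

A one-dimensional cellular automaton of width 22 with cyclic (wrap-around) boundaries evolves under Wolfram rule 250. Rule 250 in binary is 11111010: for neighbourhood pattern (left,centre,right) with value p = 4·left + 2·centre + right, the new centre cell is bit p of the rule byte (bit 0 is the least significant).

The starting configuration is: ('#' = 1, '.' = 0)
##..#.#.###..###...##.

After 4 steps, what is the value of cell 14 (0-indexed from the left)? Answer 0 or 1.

gen 0: ##..#.#.###..###...##.
gen 1: ####.#.##########.####
gen 2: #####.################
gen 3: ######################
gen 4: ######################

1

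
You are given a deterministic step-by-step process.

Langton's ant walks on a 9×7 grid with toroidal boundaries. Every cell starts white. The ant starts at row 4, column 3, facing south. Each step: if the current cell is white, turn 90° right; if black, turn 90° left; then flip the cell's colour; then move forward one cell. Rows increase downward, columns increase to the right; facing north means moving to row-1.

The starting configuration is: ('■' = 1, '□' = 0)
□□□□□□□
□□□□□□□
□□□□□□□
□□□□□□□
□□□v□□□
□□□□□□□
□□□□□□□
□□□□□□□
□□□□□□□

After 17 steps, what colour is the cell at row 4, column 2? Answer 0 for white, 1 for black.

1

gen 0: □□□□□□□
□□□□□□□
□□□□□□□
□□□□□□□
□□□v□□□
□□□□□□□
□□□□□□□
□□□□□□□
□□□□□□□
gen 1: □□□□□□□
□□□□□□□
□□□□□□□
□□□□□□□
□□<■□□□
□□□□□□□
□□□□□□□
□□□□□□□
□□□□□□□
gen 2: □□□□□□□
□□□□□□□
□□□□□□□
□□^□□□□
□□■■□□□
□□□□□□□
□□□□□□□
□□□□□□□
□□□□□□□
gen 3: □□□□□□□
□□□□□□□
□□□□□□□
□□■>□□□
□□■■□□□
□□□□□□□
□□□□□□□
□□□□□□□
□□□□□□□
gen 4: □□□□□□□
□□□□□□□
□□□□□□□
□□■■□□□
□□■v□□□
□□□□□□□
□□□□□□□
□□□□□□□
□□□□□□□
gen 5: □□□□□□□
□□□□□□□
□□□□□□□
□□■■□□□
□□■□>□□
□□□□□□□
□□□□□□□
□□□□□□□
□□□□□□□
gen 6: □□□□□□□
□□□□□□□
□□□□□□□
□□■■□□□
□□■□■□□
□□□□v□□
□□□□□□□
□□□□□□□
□□□□□□□
gen 7: □□□□□□□
□□□□□□□
□□□□□□□
□□■■□□□
□□■□■□□
□□□<■□□
□□□□□□□
□□□□□□□
□□□□□□□
gen 8: □□□□□□□
□□□□□□□
□□□□□□□
□□■■□□□
□□■^■□□
□□□■■□□
□□□□□□□
□□□□□□□
□□□□□□□
gen 9: □□□□□□□
□□□□□□□
□□□□□□□
□□■■□□□
□□■■>□□
□□□■■□□
□□□□□□□
□□□□□□□
□□□□□□□
gen 10: □□□□□□□
□□□□□□□
□□□□□□□
□□■■^□□
□□■■□□□
□□□■■□□
□□□□□□□
□□□□□□□
□□□□□□□
gen 11: □□□□□□□
□□□□□□□
□□□□□□□
□□■■■>□
□□■■□□□
□□□■■□□
□□□□□□□
□□□□□□□
□□□□□□□
gen 12: □□□□□□□
□□□□□□□
□□□□□□□
□□■■■■□
□□■■□v□
□□□■■□□
□□□□□□□
□□□□□□□
□□□□□□□
gen 13: □□□□□□□
□□□□□□□
□□□□□□□
□□■■■■□
□□■■<■□
□□□■■□□
□□□□□□□
□□□□□□□
□□□□□□□
gen 14: □□□□□□□
□□□□□□□
□□□□□□□
□□■■^■□
□□■■■■□
□□□■■□□
□□□□□□□
□□□□□□□
□□□□□□□
gen 15: □□□□□□□
□□□□□□□
□□□□□□□
□□■<□■□
□□■■■■□
□□□■■□□
□□□□□□□
□□□□□□□
□□□□□□□
gen 16: □□□□□□□
□□□□□□□
□□□□□□□
□□■□□■□
□□■v■■□
□□□■■□□
□□□□□□□
□□□□□□□
□□□□□□□
gen 17: □□□□□□□
□□□□□□□
□□□□□□□
□□■□□■□
□□■□>■□
□□□■■□□
□□□□□□□
□□□□□□□
□□□□□□□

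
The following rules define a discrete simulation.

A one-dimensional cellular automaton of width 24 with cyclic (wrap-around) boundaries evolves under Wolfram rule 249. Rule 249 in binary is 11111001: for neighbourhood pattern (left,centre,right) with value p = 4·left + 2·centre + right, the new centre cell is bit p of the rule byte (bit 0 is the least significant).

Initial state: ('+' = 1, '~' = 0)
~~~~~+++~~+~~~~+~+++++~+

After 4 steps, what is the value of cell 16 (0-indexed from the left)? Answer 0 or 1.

1

gen 0: ~~~~~+++~~+~~~~+~+++++~+
gen 1: ++++~++++~~+++~~+++++++~
gen 2: ++++++++++~++++~++++++++
gen 3: ++++++++++++++++++++++++
gen 4: ++++++++++++++++++++++++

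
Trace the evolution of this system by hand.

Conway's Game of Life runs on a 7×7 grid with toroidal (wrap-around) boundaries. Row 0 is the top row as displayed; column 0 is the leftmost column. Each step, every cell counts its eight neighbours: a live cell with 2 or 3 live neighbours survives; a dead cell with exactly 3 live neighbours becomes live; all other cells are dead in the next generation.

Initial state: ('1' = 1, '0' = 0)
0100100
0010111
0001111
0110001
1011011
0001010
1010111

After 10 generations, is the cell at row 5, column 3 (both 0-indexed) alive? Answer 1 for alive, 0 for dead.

t=0: 0100100
0010111
0001111
0110001
1011011
0001010
1010111
t=1: 0110000
1010001
0100000
0100000
1001010
0000000
1110001
t=2: 0001000
1010000
0110000
1110000
0000000
0010000
1010000
t=3: 0011000
0011000
0001000
1010000
0010000
0100000
0111000
t=4: 0000100
0000100
0101000
0111000
0010000
0101000
0101000
t=5: 0001100
0001100
0101100
0101000
0000000
0101000
0001100
t=6: 0010010
0000010
0000000
0001100
0000000
0011100
0000000
t=7: 0000000
0000000
0000100
0000000
0010000
0001000
0010100
t=8: 0000000
0000000
0000000
0000000
0000000
0011000
0001000
t=9: 0000000
0000000
0000000
0000000
0000000
0011000
0011000
t=10: 0000000
0000000
0000000
0000000
0000000
0011000
0011000

1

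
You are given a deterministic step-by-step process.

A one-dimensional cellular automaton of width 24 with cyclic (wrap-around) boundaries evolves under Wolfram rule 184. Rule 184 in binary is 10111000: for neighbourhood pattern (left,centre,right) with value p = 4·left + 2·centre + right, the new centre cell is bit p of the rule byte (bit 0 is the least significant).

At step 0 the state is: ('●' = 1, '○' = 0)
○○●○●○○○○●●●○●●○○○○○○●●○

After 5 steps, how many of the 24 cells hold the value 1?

t=0: ○○●○●○○○○●●●○●●○○○○○○●●○
t=1: ○○○●○●○○○●●○●●○●○○○○○●○●
t=2: ●○○○●○●○○●○●●○●○●○○○○○●○
t=3: ○●○○○●○●○○●●○●○●○●○○○○○●
t=4: ●○●○○○●○●○●○●○●○●○●○○○○○
t=5: ○●○●○○○●○●○●○●○●○●○●○○○○

9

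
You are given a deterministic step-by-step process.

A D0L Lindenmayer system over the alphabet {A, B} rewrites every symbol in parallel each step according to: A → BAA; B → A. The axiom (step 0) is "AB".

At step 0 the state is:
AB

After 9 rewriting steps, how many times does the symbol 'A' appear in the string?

3363

k=0  AB
k=1  BAAA
k=2  ABAABAABAA
k=3  BAAABAABAAABAABAAABAABAA
k=4  ABAABAABAAABAABAAABAABAABAAABAABAAABAABAABAAABAABAAABAABAA
k=5  BAAABAABAAABAABAAABAABAABAAABAABAAABAABAABAAABAABAAABAABAA…BAAABAABAAABAABAAABAABAABAAABAABAAABAABAABAAABAABAAABAABAA  (len 140)
k=6  ABAABAABAAABAABAAABAABAABAAABAABAAABAABAABAAABAABAAABAABAA…BAAABAABAAABAABAAABAABAABAAABAABAAABAABAABAAABAABAAABAABAA  (len 338)
k=7  BAAABAABAAABAABAAABAABAABAAABAABAAABAABAABAAABAABAAABAABAA…BAAABAABAAABAABAAABAABAABAAABAABAAABAABAABAAABAABAAABAABAA  (len 816)
k=8  ABAABAABAAABAABAAABAABAABAAABAABAAABAABAABAAABAABAAABAABAA…BAAABAABAAABAABAAABAABAABAAABAABAAABAABAABAAABAABAAABAABAA  (len 1970)
k=9  BAAABAABAAABAABAAABAABAABAAABAABAAABAABAABAAABAABAAABAABAA…BAAABAABAAABAABAAABAABAABAAABAABAAABAABAABAAABAABAAABAABAA  (len 4756)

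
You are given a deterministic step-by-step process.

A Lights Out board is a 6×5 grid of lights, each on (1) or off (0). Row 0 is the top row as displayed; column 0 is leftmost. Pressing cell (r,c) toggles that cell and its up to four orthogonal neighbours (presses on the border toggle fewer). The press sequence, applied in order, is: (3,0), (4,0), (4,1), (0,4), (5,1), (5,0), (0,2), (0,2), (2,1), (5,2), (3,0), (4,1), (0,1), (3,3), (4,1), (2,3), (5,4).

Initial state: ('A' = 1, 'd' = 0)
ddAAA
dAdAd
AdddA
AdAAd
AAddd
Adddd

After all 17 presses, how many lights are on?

gen 0: ddAAA
dAdAd
AdddA
AdAAd
AAddd
Adddd
gen 1: ddAAA
dAdAd
ddddA
dAAAd
dAddd
Adddd
gen 2: ddAAA
dAdAd
ddddA
AAAAd
Adddd
ddddd
gen 3: ddAAA
dAdAd
ddddA
AdAAd
dAAdd
dAddd
gen 4: ddAdd
dAdAA
ddddA
AdAAd
dAAdd
dAddd
gen 5: ddAdd
dAdAA
ddddA
AdAAd
ddAdd
AdAdd
gen 6: ddAdd
dAdAA
ddddA
AdAAd
AdAdd
dAAdd
gen 7: dAdAd
dAAAA
ddddA
AdAAd
AdAdd
dAAdd
gen 8: ddAdd
dAdAA
ddddA
AdAAd
AdAdd
dAAdd
gen 9: ddAdd
dddAA
AAAdA
AAAAd
AdAdd
dAAdd
gen 10: ddAdd
dddAA
AAAdA
AAAAd
Adddd
dddAd
gen 11: ddAdd
dddAA
dAAdA
ddAAd
ddddd
dddAd
gen 12: ddAdd
dddAA
dAAdA
dAAAd
AAAdd
dAdAd
gen 13: AAddd
dAdAA
dAAdA
dAAAd
AAAdd
dAdAd
gen 14: AAddd
dAdAA
dAAAA
dAddA
AAAAd
dAdAd
gen 15: AAddd
dAdAA
dAAAA
ddddA
dddAd
dddAd
gen 16: AAddd
dAddA
dAddd
dddAA
dddAd
dddAd
gen 17: AAddd
dAddA
dAddd
dddAA
dddAA
ddddA

10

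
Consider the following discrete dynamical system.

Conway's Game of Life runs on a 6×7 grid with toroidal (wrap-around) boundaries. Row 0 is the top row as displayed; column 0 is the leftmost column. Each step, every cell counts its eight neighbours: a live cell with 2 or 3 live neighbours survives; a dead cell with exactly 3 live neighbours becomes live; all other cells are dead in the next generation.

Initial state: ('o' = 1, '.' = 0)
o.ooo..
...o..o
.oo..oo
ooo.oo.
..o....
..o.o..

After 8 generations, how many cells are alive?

12

k=0  o.ooo..
...o..o
.oo..oo
ooo.oo.
..o....
..o.o..
k=1  .oo.oo.
......o
.......
o...oo.
..o.oo.
..o.o..
k=2  .oo.oo.
.....o.
.....oo
...oooo
.o....o
..o....
k=3  .ooooo.
.......
.......
....o..
o.ooo.o
o.oo.o.
k=4  .o...oo
..ooo..
.......
....oo.
o.o...o
o......
k=5  ooooooo
..oooo.
.....o.
.....oo
oo...oo
.....o.
k=6  oo.....
o......
...o...
....o..
o...o..
...o...
k=7  oo.....
oo.....
.......
...oo..
...oo..
oo.....
k=8  ..o...o
oo.....
.......
...oo..
..ooo..
ooo....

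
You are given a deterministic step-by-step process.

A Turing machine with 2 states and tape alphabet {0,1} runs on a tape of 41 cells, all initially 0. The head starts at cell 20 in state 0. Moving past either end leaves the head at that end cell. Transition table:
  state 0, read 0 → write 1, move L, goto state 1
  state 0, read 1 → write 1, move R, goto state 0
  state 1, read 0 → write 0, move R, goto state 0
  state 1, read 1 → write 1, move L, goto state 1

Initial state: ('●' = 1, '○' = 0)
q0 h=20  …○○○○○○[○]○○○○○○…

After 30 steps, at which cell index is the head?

20

k=0  q0 h=20  …○○○○○○[○]○○○○○○…
k=1  q1 h=19  …○○○○○○[○]●○○○○○…
k=2  q0 h=20  …○○○○○○[●]○○○○○○…
k=3  q0 h=21  …○○○○○●[○]○○○○○○…
k=4  q1 h=20  …○○○○○○[●]●○○○○○…
k=5  q1 h=19  …○○○○○○[○]●●○○○○…
k=6  q0 h=20  …○○○○○○[●]●○○○○○…
k=7  q0 h=21  …○○○○○●[●]○○○○○○…
k=8  q0 h=22  …○○○○●●[○]○○○○○○…
k=9  q1 h=21  …○○○○○●[●]●○○○○○…
k=10  q1 h=20  …○○○○○○[●]●●○○○○…
k=11  q1 h=19  …○○○○○○[○]●●●○○○…
k=12  q0 h=20  …○○○○○○[●]●●○○○○…
k=13  q0 h=21  …○○○○○●[●]●○○○○○…
k=14  q0 h=22  …○○○○●●[●]○○○○○○…
k=15  q0 h=23  …○○○●●●[○]○○○○○○…
k=16  q1 h=22  …○○○○●●[●]●○○○○○…
k=17  q1 h=21  …○○○○○●[●]●●○○○○…
k=18  q1 h=20  …○○○○○○[●]●●●○○○…
k=19  q1 h=19  …○○○○○○[○]●●●●○○…
k=20  q0 h=20  …○○○○○○[●]●●●○○○…
k=21  q0 h=21  …○○○○○●[●]●●○○○○…
k=22  q0 h=22  …○○○○●●[●]●○○○○○…
k=23  q0 h=23  …○○○●●●[●]○○○○○○…
k=24  q0 h=24  …○○●●●●[○]○○○○○○…
k=25  q1 h=23  …○○○●●●[●]●○○○○○…
k=26  q1 h=22  …○○○○●●[●]●●○○○○…
k=27  q1 h=21  …○○○○○●[●]●●●○○○…
k=28  q1 h=20  …○○○○○○[●]●●●●○○…
k=29  q1 h=19  …○○○○○○[○]●●●●●○…
k=30  q0 h=20  …○○○○○○[●]●●●●○○…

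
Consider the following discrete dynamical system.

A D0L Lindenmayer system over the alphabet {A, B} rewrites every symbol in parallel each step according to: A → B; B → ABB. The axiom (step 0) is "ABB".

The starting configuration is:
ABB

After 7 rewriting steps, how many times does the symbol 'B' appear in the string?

985

k=0  ABB
k=1  BABBABB
k=2  ABBBABBABBBABBABB
k=3  BABBABBABBBABBABBBABBABBABBBABBABBBABBABB
k=4  ABBBABBABBBABBABBBABBABBABBBABBABBBABBABBABBBABBABBBABBABBBABBABBABBBABBABBBABBABBABBBABBABBBABBABB
k=5  BABBABBABBBABBABBBABBABBABBBABBABBBABBABBABBBABBABBBABBABB…ABBBABBABBBABBABBBABBABBABBBABBABBBABBABBABBBABBABBBABBABB  (len 239)
k=6  ABBBABBABBBABBABBBABBABBABBBABBABBBABBABBABBBABBABBBABBABB…ABBBABBABBBABBABBBABBABBABBBABBABBBABBABBABBBABBABBBABBABB  (len 577)
k=7  BABBABBABBBABBABBBABBABBABBBABBABBBABBABBABBBABBABBBABBABB…ABBBABBABBBABBABBBABBABBABBBABBABBBABBABBABBBABBABBBABBABB  (len 1393)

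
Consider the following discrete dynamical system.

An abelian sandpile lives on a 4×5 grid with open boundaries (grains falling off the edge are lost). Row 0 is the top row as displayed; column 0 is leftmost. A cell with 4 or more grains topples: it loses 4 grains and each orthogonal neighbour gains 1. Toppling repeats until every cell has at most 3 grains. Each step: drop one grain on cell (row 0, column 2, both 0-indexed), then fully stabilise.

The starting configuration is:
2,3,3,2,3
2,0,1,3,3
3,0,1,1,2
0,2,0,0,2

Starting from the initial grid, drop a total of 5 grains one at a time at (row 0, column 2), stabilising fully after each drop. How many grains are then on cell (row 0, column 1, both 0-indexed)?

gen 0: 2,3,3,2,3
2,0,1,3,3
3,0,1,1,2
0,2,0,0,2
gen 1: 3,0,1,3,3
2,1,2,3,3
3,0,1,1,2
0,2,0,0,2
gen 2: 3,0,2,3,3
2,1,2,3,3
3,0,1,1,2
0,2,0,0,2
gen 3: 3,0,3,3,3
2,1,2,3,3
3,0,1,1,2
0,2,0,0,2
gen 4: 3,1,2,2,1
2,2,0,2,1
3,0,2,2,3
0,2,0,0,2
gen 5: 3,1,3,2,1
2,2,0,2,1
3,0,2,2,3
0,2,0,0,2

1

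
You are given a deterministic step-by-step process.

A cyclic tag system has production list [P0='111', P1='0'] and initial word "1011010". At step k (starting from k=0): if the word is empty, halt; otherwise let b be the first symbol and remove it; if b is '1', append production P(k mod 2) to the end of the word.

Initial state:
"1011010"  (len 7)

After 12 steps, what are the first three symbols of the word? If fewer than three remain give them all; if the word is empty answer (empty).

100

[0] "1011010"  (len 7)
[1] "011010111"  (len 9)
[2] "11010111"  (len 8)
[3] "1010111111"  (len 10)
[4] "0101111110"  (len 10)
[5] "101111110"  (len 9)
[6] "011111100"  (len 9)
[7] "11111100"  (len 8)
[8] "11111000"  (len 8)
[9] "1111000111"  (len 10)
[10] "1110001110"  (len 10)
[11] "110001110111"  (len 12)
[12] "100011101110"  (len 12)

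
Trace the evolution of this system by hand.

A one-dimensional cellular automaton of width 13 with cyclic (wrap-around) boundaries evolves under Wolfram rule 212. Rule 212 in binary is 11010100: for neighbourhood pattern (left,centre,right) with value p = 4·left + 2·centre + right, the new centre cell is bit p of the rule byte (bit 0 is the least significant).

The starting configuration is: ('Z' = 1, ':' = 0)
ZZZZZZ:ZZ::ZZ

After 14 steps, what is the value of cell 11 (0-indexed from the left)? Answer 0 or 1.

[0] ZZZZZZ:ZZ::ZZ
[1] ZZZZZZ::ZZ::Z
[2] ZZZZZZZ::ZZ::
[3] :ZZZZZZZ::ZZ:
[4] ::ZZZZZZZ::ZZ
[5] Z::ZZZZZZZ::Z
[6] ZZ::ZZZZZZZ::
[7] :ZZ::ZZZZZZZ:
[8] ::ZZ::ZZZZZZZ
[9] Z::ZZ::ZZZZZZ
[10] ZZ::ZZ::ZZZZZ
[11] ZZZ::ZZ::ZZZZ
[12] ZZZZ::ZZ::ZZZ
[13] ZZZZZ::ZZ::ZZ
[14] ZZZZZZ::ZZ::Z

0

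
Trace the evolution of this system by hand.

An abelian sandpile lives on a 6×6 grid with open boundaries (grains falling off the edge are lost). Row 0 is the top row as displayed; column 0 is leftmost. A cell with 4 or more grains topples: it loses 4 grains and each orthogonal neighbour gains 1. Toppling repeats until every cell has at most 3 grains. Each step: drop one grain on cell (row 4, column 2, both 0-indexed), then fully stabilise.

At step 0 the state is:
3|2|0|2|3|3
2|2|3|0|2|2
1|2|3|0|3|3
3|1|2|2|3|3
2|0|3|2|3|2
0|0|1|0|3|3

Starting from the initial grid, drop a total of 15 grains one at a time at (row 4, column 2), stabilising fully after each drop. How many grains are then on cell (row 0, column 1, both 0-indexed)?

3

gen 0: 3|2|0|2|3|3
2|2|3|0|2|2
1|2|3|0|3|3
3|1|2|2|3|3
2|0|3|2|3|2
0|0|1|0|3|3
gen 1: 3|2|0|2|3|3
2|2|3|0|2|2
1|2|3|0|3|3
3|1|3|2|3|3
2|1|0|3|3|2
0|0|2|0|3|3
gen 2: 3|2|0|2|3|3
2|2|3|0|2|2
1|2|3|0|3|3
3|1|3|2|3|3
2|1|1|3|3|2
0|0|2|0|3|3
gen 3: 3|2|0|2|3|3
2|2|3|0|2|2
1|2|3|0|3|3
3|1|3|2|3|3
2|1|2|3|3|2
0|0|2|0|3|3
gen 4: 3|2|0|2|3|3
2|2|3|0|2|2
1|2|3|0|3|3
3|1|3|2|3|3
2|1|3|3|3|2
0|0|2|0|3|3
gen 5: 3|2|1|2|3|3
2|3|0|1|3|3
1|3|1|3|1|1
3|2|2|1|3|2
2|2|2|2|3|1
0|0|3|2|1|1
gen 6: 3|2|1|2|3|3
2|3|0|1|3|3
1|3|1|3|1|1
3|2|2|1|3|2
2|2|3|2|3|1
0|0|3|2|1|1
gen 7: 3|2|1|2|3|3
2|3|0|1|3|3
1|3|1|3|1|1
3|2|3|1|3|2
2|3|1|3|3|1
0|1|0|3|1|1
gen 8: 3|2|1|2|3|3
2|3|0|1|3|3
1|3|1|3|1|1
3|2|3|1|3|2
2|3|2|3|3|1
0|1|0|3|1|1
gen 9: 3|2|1|2|3|3
2|3|0|1|3|3
1|3|1|3|1|1
3|2|3|1|3|2
2|3|3|3|3|1
0|1|0|3|1|1
gen 10: 3|3|1|2|3|3
3|0|2|2|3|3
3|2|0|1|3|1
1|2|3|1|1|3
0|2|3|3|1|2
1|2|2|0|3|1
gen 11: 3|3|1|2|3|3
3|0|2|2|3|3
3|2|1|1|3|1
1|3|0|3|1|3
0|3|2|0|2|2
1|2|3|1|3|1
gen 12: 3|3|1|2|3|3
3|0|2|2|3|3
3|2|1|1|3|1
1|3|0|3|1|3
0|3|3|0|2|2
1|2|3|1|3|1
gen 13: 3|3|1|2|3|3
3|0|2|2|3|3
3|3|1|1|3|1
2|0|2|3|1|3
1|2|2|1|2|2
2|0|1|2|3|1
gen 14: 3|3|1|2|3|3
3|0|2|2|3|3
3|3|1|1|3|1
2|0|2|3|1|3
1|2|3|1|2|2
2|0|1|2|3|1
gen 15: 3|3|1|2|3|3
3|0|2|2|3|3
3|3|1|1|3|1
2|0|3|3|1|3
1|3|0|2|2|2
2|0|2|2|3|1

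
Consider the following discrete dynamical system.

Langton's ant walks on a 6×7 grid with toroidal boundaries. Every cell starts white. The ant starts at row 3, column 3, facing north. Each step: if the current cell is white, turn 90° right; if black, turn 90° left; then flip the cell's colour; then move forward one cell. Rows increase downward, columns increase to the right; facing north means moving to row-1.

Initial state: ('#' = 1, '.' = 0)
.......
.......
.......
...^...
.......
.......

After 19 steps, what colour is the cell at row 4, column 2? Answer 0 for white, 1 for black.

step 0: .......
.......
.......
...^...
.......
.......
step 1: .......
.......
.......
...#>..
.......
.......
step 2: .......
.......
.......
...##..
....v..
.......
step 3: .......
.......
.......
...##..
...<#..
.......
step 4: .......
.......
.......
...^#..
...##..
.......
step 5: .......
.......
.......
..<.#..
...##..
.......
step 6: .......
.......
..^....
..#.#..
...##..
.......
step 7: .......
.......
..#>...
..#.#..
...##..
.......
step 8: .......
.......
..##...
..#v#..
...##..
.......
step 9: .......
.......
..##...
..<##..
...##..
.......
step 10: .......
.......
..##...
...##..
..v##..
.......
step 11: .......
.......
..##...
...##..
.<###..
.......
step 12: .......
.......
..##...
.^.##..
.####..
.......
step 13: .......
.......
..##...
.#>##..
.####..
.......
step 14: .......
.......
..##...
.####..
.#v##..
.......
step 15: .......
.......
..##...
.####..
.#.>#..
.......
step 16: .......
.......
..##...
.##^#..
.#..#..
.......
step 17: .......
.......
..##...
.#<.#..
.#..#..
.......
step 18: .......
.......
..##...
.#..#..
.#v.#..
.......
step 19: .......
.......
..##...
.#..#..
.<#.#..
.......

1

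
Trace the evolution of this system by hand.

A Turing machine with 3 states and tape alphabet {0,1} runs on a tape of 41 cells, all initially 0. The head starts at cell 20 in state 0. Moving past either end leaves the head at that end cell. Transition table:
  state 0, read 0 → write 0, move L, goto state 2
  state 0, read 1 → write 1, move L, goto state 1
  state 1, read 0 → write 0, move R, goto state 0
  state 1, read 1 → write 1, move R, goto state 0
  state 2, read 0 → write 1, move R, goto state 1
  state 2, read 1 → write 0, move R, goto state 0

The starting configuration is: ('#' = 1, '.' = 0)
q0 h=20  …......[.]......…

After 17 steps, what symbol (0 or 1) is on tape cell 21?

[0] q0 h=20  …......[.]......…
[1] q2 h=19  …......[.]......…
[2] q1 h=20  ….....#[.]......…
[3] q0 h=21  …....#.[.]......…
[4] q2 h=20  ….....#[.]......…
[5] q1 h=21  …....##[.]......…
[6] q0 h=22  …...##.[.]......…
[7] q2 h=21  …....##[.]......…
[8] q1 h=22  …...###[.]......…
[9] q0 h=23  …..###.[.]......…
[10] q2 h=22  …...###[.]......…
[11] q1 h=23  …..####[.]......…
[12] q0 h=24  ….####.[.]......…
[13] q2 h=23  …..####[.]......…
[14] q1 h=24  ….#####[.]......…
[15] q0 h=25  …#####.[.]......…
[16] q2 h=24  ….#####[.]......…
[17] q1 h=25  …######[.]......…

1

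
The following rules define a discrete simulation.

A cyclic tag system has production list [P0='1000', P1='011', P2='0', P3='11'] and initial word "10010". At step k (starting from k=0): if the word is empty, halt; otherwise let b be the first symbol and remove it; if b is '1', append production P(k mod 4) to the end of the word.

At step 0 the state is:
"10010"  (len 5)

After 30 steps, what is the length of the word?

14

[0] "10010"  (len 5)
[1] "00101000"  (len 8)
[2] "0101000"  (len 7)
[3] "101000"  (len 6)
[4] "0100011"  (len 7)
[5] "100011"  (len 6)
[6] "00011011"  (len 8)
[7] "0011011"  (len 7)
[8] "011011"  (len 6)
[9] "11011"  (len 5)
[10] "1011011"  (len 7)
[11] "0110110"  (len 7)
[12] "110110"  (len 6)
[13] "101101000"  (len 9)
[14] "01101000011"  (len 11)
[15] "1101000011"  (len 10)
[16] "10100001111"  (len 11)
[17] "01000011111000"  (len 14)
[18] "1000011111000"  (len 13)
[19] "0000111110000"  (len 13)
[20] "000111110000"  (len 12)
[21] "00111110000"  (len 11)
[22] "0111110000"  (len 10)
[23] "111110000"  (len 9)
[24] "1111000011"  (len 10)
[25] "1110000111000"  (len 13)
[26] "110000111000011"  (len 15)
[27] "100001110000110"  (len 15)
[28] "0000111000011011"  (len 16)
[29] "000111000011011"  (len 15)
[30] "00111000011011"  (len 14)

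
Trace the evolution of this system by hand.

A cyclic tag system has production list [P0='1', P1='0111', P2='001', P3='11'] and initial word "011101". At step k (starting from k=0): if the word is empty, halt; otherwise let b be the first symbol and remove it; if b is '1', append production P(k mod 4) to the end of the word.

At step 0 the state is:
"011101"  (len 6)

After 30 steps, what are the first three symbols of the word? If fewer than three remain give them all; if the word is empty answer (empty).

0) "011101"  (len 6)
1) "11101"  (len 5)
2) "11010111"  (len 8)
3) "1010111001"  (len 10)
4) "01011100111"  (len 11)
5) "1011100111"  (len 10)
6) "0111001110111"  (len 13)
7) "111001110111"  (len 12)
8) "1100111011111"  (len 13)
9) "1001110111111"  (len 13)
10) "0011101111110111"  (len 16)
11) "011101111110111"  (len 15)
12) "11101111110111"  (len 14)
13) "11011111101111"  (len 14)
14) "10111111011110111"  (len 17)
15) "0111111011110111001"  (len 19)
16) "111111011110111001"  (len 18)
17) "111110111101110011"  (len 18)
18) "111101111011100110111"  (len 21)
19) "11101111011100110111001"  (len 23)
20) "110111101110011011100111"  (len 24)
21) "101111011100110111001111"  (len 24)
22) "011110111001101110011110111"  (len 27)
23) "11110111001101110011110111"  (len 26)
24) "111011100110111001111011111"  (len 27)
25) "110111001101110011110111111"  (len 27)
26) "101110011011100111101111110111"  (len 30)
27) "01110011011100111101111110111001"  (len 32)
28) "1110011011100111101111110111001"  (len 31)
29) "1100110111001111011111101110011"  (len 31)
30) "1001101110011110111111011100110111"  (len 34)

100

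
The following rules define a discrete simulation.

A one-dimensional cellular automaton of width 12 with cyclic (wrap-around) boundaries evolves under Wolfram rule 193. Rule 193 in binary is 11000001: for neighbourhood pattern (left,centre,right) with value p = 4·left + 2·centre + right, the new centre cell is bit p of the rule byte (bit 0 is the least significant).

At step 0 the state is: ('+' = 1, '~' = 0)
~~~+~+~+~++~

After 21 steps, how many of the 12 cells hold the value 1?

0) ~~~+~+~+~++~
1) ++~~~~~~~~+~
2) ~+~++++++~~~
3) ~~~~+++++~++
4) ~++~~++++~~+
5) ~~+~~~+++~~~
6) +~~~+~~++~++
7) +~+~~~~~+~~+
8) +~~~+++~~~~~
9) ~~+~~++~+++~
10) +~~~~~+~~++~
11) ~~+++~~~~~+~
12) +~~++~+++~~~
13) ~~~~+~~++~+~
14) +++~~~~~+~~~
15) ~++~+++~~~+~
16) ~~+~~++~+~~~
17) +~~~~~+~~~++
18) +~+++~~~+~~+
19) +~~++~+~~~~~
20) ~~~~+~~~+++~
21) +++~~~+~~++~

6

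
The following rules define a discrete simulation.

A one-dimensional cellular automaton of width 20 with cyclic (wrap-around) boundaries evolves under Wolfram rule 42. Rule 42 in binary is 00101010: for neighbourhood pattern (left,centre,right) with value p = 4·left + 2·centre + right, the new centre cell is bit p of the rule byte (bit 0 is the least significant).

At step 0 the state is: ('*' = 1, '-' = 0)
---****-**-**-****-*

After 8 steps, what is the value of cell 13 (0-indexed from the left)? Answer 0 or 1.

0

[0] ---****-**-**-****-*
[1] --**---**-**-**---*-
[2] -**---**-**-**---*--
[3] **---**-**-**---*---
[4] *---**-**-**---*---*
[5] ---**-**-**---*---**
[6] --**-**-**---*---**-
[7] -**-**-**---*---**--
[8] **-**-**---*---**---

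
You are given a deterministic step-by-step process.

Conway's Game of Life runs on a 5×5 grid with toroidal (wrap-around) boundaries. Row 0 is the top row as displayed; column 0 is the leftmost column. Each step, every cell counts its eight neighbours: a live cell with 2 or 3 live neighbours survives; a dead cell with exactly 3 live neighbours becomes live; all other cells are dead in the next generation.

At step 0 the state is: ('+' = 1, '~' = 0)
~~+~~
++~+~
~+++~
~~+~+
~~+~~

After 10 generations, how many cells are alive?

20

[0] ~~+~~
++~+~
~+++~
~~+~+
~~+~~
[1] ~~++~
+~~++
~~~~~
~~~~~
~++~~
[2] +~~~~
~~+++
~~~~+
~~~~~
~+++~
[3] +~~~~
+~~++
~~~~+
~~++~
~++~~
[4] +~++~
+~~+~
+~+~~
~+++~
~+++~
[5] +~~~~
+~~+~
+~~~~
+~~~+
+~~~~
[6] ++~~~
++~~~
++~~~
++~~+
++~~~
[7] ~~+~+
~~+~+
~~+~~
~~+~+
~~+~~
[8] ~++~~
~++~~
~++~~
~++~~
~++~~
[9] +~~+~
+~~+~
+~~+~
+~~+~
+~~+~
[10] ++++~
++++~
++++~
++++~
++++~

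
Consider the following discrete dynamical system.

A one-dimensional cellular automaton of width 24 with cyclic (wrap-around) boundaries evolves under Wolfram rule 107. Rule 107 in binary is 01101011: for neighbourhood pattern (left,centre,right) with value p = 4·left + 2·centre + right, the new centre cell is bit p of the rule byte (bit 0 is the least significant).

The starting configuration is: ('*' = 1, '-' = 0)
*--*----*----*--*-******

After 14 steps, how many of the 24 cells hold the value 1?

gen 0: *--*----*----*--*-******
gen 1: *-*--***--***--*-**-----
gen 2: -*--**-*-**-*-*-***-****
gen 3: *--****-****-*-**-***--*
gen 4: *-**--***--**-*****-*-**
gen 5: ****-**-*-*****---**-**-
gen 6: *--*****-**---*-********
gen 7: *-**---****-**-**-------
gen 8: -***-***--*******-******
gen 9: **-***-*-**-----***----*
gen 10: -***-**-***-*****-*-****
gen 11: **-******-***---**-**--*
gen 12: -***----***-*-*******-**
gen 13: **-*-****-**-**-----****
gen 14: -**-**--*******-*****---

16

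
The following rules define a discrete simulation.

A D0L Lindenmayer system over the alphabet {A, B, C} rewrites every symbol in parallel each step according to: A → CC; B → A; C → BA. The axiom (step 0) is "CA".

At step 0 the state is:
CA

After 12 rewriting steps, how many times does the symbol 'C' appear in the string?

848

step 0: CA
step 1: BACC
step 2: ACCBABA
step 3: CCBABAACCACC
step 4: BABAACCACCCCBABACCBABA
step 5: ACCACCCCBABACCBABABABAACCACCBABAACCACC
step 6: CCBABACCBABABABAACCACCBABAACCACCACCACCCCBABACCBABAACCACCCCBABACCBABA
step 7: BABAACCACCBABAACCACCACCACCCCBABACCBABAACCACCCCBABACCBABACCBABACCBABABABAACCACCBABAACCACCCCBABACCBABABABAACCACCBABAACCACC
step 8: ACCACCCCBABACCBABAACCACCCCBABACCBABACCBABACCBABABABAACCACC…BABABAACCACCBABAACCACCACCACCCCBABACCBABAACCACCCCBABACCBABA  (len 212)
step 9: CCBABACCBABABABAACCACCBABAACCACCCCBABACCBABABABAACCACCBABA…CCBABABABAACCACCBABAACCACCCCBABACCBABABABAACCACCBABAACCACC  (len 376)
step 10: BABAACCACCBABAACCACCACCACCCCBABACCBABAACCACCCCBABACCBABABA…BABABAACCACCBABAACCACCACCACCCCBABACCBABAACCACCCCBABACCBABA  (len 664)
step 11: ACCACCCCBABACCBABAACCACCCCBABACCBABACCBABACCBABABABAACCACC…CCBABABABAACCACCBABAACCACCCCBABACCBABABABAACCACCBABAACCACC  (len 1176)
step 12: CCBABACCBABABABAACCACCBABAACCACCCCBABACCBABABABAACCACCBABA…BABABAACCACCBABAACCACCACCACCCCBABACCBABAACCACCCCBABACCBABA  (len 2080)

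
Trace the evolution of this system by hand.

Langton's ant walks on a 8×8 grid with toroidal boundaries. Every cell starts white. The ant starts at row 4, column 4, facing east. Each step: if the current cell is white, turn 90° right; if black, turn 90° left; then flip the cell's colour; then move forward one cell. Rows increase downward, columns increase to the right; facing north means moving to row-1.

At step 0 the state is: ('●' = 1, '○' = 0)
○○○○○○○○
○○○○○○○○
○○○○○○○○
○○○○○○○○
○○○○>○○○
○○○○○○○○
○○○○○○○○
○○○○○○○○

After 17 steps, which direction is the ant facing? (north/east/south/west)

step 0: ○○○○○○○○
○○○○○○○○
○○○○○○○○
○○○○○○○○
○○○○>○○○
○○○○○○○○
○○○○○○○○
○○○○○○○○
step 1: ○○○○○○○○
○○○○○○○○
○○○○○○○○
○○○○○○○○
○○○○●○○○
○○○○v○○○
○○○○○○○○
○○○○○○○○
step 2: ○○○○○○○○
○○○○○○○○
○○○○○○○○
○○○○○○○○
○○○○●○○○
○○○<●○○○
○○○○○○○○
○○○○○○○○
step 3: ○○○○○○○○
○○○○○○○○
○○○○○○○○
○○○○○○○○
○○○^●○○○
○○○●●○○○
○○○○○○○○
○○○○○○○○
step 4: ○○○○○○○○
○○○○○○○○
○○○○○○○○
○○○○○○○○
○○○●>○○○
○○○●●○○○
○○○○○○○○
○○○○○○○○
step 5: ○○○○○○○○
○○○○○○○○
○○○○○○○○
○○○○^○○○
○○○●○○○○
○○○●●○○○
○○○○○○○○
○○○○○○○○
step 6: ○○○○○○○○
○○○○○○○○
○○○○○○○○
○○○○●>○○
○○○●○○○○
○○○●●○○○
○○○○○○○○
○○○○○○○○
step 7: ○○○○○○○○
○○○○○○○○
○○○○○○○○
○○○○●●○○
○○○●○v○○
○○○●●○○○
○○○○○○○○
○○○○○○○○
step 8: ○○○○○○○○
○○○○○○○○
○○○○○○○○
○○○○●●○○
○○○●<●○○
○○○●●○○○
○○○○○○○○
○○○○○○○○
step 9: ○○○○○○○○
○○○○○○○○
○○○○○○○○
○○○○^●○○
○○○●●●○○
○○○●●○○○
○○○○○○○○
○○○○○○○○
step 10: ○○○○○○○○
○○○○○○○○
○○○○○○○○
○○○<○●○○
○○○●●●○○
○○○●●○○○
○○○○○○○○
○○○○○○○○
step 11: ○○○○○○○○
○○○○○○○○
○○○^○○○○
○○○●○●○○
○○○●●●○○
○○○●●○○○
○○○○○○○○
○○○○○○○○
step 12: ○○○○○○○○
○○○○○○○○
○○○●>○○○
○○○●○●○○
○○○●●●○○
○○○●●○○○
○○○○○○○○
○○○○○○○○
step 13: ○○○○○○○○
○○○○○○○○
○○○●●○○○
○○○●v●○○
○○○●●●○○
○○○●●○○○
○○○○○○○○
○○○○○○○○
step 14: ○○○○○○○○
○○○○○○○○
○○○●●○○○
○○○<●●○○
○○○●●●○○
○○○●●○○○
○○○○○○○○
○○○○○○○○
step 15: ○○○○○○○○
○○○○○○○○
○○○●●○○○
○○○○●●○○
○○○v●●○○
○○○●●○○○
○○○○○○○○
○○○○○○○○
step 16: ○○○○○○○○
○○○○○○○○
○○○●●○○○
○○○○●●○○
○○○○>●○○
○○○●●○○○
○○○○○○○○
○○○○○○○○
step 17: ○○○○○○○○
○○○○○○○○
○○○●●○○○
○○○○^●○○
○○○○○●○○
○○○●●○○○
○○○○○○○○
○○○○○○○○

north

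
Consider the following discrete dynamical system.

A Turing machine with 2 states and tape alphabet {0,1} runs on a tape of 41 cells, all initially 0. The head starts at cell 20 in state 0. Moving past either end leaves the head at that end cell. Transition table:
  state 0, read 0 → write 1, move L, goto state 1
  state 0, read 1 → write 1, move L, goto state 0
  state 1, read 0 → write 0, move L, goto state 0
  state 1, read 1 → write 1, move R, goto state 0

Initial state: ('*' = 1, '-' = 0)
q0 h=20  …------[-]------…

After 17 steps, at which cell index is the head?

gen 0: q0 h=20  …------[-]------…
gen 1: q1 h=19  …------[-]*-----…
gen 2: q0 h=18  …------[-]-*----…
gen 3: q1 h=17  …------[-]*-*---…
gen 4: q0 h=16  …------[-]-*-*--…
gen 5: q1 h=15  …------[-]*-*-*-…
gen 6: q0 h=14  …------[-]-*-*-*…
gen 7: q1 h=13  …------[-]*-*-*-…
gen 8: q0 h=12  …------[-]-*-*-*…
gen 9: q1 h=11  …------[-]*-*-*-…
gen 10: q0 h=10  …------[-]-*-*-*…
gen 11: q1 h= 9  …------[-]*-*-*-…
gen 12: q0 h= 8  …------[-]-*-*-*…
gen 13: q1 h= 7  …------[-]*-*-*-…
gen 14: q0 h= 6  |------[-]-*-*-*…
gen 15: q1 h= 5  |-----[-]*-*-*-…
gen 16: q0 h= 4  |----[-]-*-*-*…
gen 17: q1 h= 3  |---[-]*-*-*-…

3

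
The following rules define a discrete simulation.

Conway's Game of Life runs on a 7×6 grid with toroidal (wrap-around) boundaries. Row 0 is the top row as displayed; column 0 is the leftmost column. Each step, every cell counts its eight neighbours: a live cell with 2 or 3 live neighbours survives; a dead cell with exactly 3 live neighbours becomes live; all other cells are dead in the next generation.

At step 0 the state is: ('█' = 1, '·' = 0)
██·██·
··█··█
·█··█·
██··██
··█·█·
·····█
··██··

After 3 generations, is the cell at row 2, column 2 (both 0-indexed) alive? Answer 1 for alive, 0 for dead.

t=0: ██·██·
··█··█
·█··█·
██··██
··█·█·
·····█
··██··
t=1: ██··██
··█··█
·████·
███·█·
·█·██·
··█·█·
████·█
t=2: ······
······
····█·
█·····
█···█·
······
······
t=3: ······
······
······
······
·····█
······
······

0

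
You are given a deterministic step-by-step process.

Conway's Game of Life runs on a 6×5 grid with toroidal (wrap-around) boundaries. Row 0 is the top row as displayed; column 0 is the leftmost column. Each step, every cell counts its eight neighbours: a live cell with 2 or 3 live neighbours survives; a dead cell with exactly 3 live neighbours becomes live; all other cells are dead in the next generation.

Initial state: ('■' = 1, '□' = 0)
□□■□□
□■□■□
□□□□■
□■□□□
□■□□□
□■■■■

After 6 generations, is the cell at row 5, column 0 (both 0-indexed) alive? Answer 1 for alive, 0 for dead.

gen 0: □□■□□
□■□■□
□□□□■
□■□□□
□■□□□
□■■■■
gen 1: ■□□□■
□□■■□
■□■□□
■□□□□
□■□■□
■■□■□
gen 2: ■□□□□
■□■■□
□□■■■
■□■□■
□■□□□
□■□■□
gen 3: ■□□■□
■□■□□
□□□□□
■□■□■
□■□■■
■■■□□
gen 4: ■□□■□
□■□□■
■□□■■
■■■□■
□□□□□
□□□□□
gen 5: ■□□□■
□■■□□
□□□□□
□■■□□
■■□□□
□□□□□
gen 6: ■■□□□
■■□□□
□□□□□
■■■□□
■■■□□
□■□□■

0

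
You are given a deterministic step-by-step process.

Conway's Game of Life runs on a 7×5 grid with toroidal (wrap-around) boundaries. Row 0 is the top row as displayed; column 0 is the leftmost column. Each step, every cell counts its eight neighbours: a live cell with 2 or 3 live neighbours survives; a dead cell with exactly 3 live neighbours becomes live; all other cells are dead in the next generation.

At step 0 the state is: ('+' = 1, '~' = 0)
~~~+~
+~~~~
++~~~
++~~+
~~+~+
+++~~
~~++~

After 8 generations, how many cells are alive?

0) ~~~+~
+~~~~
++~~~
++~~+
~~+~+
+++~~
~~++~
1) ~~+++
++~~+
~~~~~
~~+++
~~+~+
+~~~+
~~~++
2) ~++~~
+++~+
~++~~
~~+~+
~++~~
+~~~~
~~+~~
3) ~~~~~
~~~~~
~~~~+
+~~~~
++++~
~~+~~
~~+~~
4) ~~~~~
~~~~~
~~~~~
+~++~
+~+++
~~~~~
~~~~~
5) ~~~~~
~~~~~
~~~~~
+~+~~
+~+~~
~~~++
~~~~~
6) ~~~~~
~~~~~
~~~~~
~~~~~
+~+~~
~~~++
~~~~~
7) ~~~~~
~~~~~
~~~~~
~~~~~
~~~++
~~~++
~~~~~
8) ~~~~~
~~~~~
~~~~~
~~~~~
~~~++
~~~++
~~~~~

4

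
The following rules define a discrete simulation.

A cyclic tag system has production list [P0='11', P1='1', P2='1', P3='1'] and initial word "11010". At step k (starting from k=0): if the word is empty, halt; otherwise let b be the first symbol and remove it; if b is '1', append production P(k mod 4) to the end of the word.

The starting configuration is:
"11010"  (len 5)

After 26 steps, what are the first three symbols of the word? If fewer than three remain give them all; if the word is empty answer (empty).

111

[0] "11010"  (len 5)
[1] "101011"  (len 6)
[2] "010111"  (len 6)
[3] "10111"  (len 5)
[4] "01111"  (len 5)
[5] "1111"  (len 4)
[6] "1111"  (len 4)
[7] "1111"  (len 4)
[8] "1111"  (len 4)
[9] "11111"  (len 5)
[10] "11111"  (len 5)
[11] "11111"  (len 5)
[12] "11111"  (len 5)
[13] "111111"  (len 6)
[14] "111111"  (len 6)
[15] "111111"  (len 6)
[16] "111111"  (len 6)
[17] "1111111"  (len 7)
[18] "1111111"  (len 7)
[19] "1111111"  (len 7)
[20] "1111111"  (len 7)
[21] "11111111"  (len 8)
[22] "11111111"  (len 8)
[23] "11111111"  (len 8)
[24] "11111111"  (len 8)
[25] "111111111"  (len 9)
[26] "111111111"  (len 9)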